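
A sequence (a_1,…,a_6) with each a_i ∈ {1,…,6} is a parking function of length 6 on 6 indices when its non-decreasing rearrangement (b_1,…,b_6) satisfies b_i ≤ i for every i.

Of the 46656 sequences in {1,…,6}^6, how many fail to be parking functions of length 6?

|PF| = 1·7^5 = 1×16807 = 16807 (Konheim–Weiss)
E.g. (6,2,1,6,5,5) → sorted (1,2,5,5,6,6): b_3=5>3, not a PF.
Total 46656; non-PF = 46656−16807 = 29849

29849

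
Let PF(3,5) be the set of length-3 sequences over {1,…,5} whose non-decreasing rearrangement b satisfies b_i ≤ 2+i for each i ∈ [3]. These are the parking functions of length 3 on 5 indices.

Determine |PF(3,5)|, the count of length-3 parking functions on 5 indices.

108

#PF = (5−3+1)·(5+1)^(3−1) = 3·36 = 108 (Konheim–Weiss)
Check (2,2,4) → sorted (2,2,4): b_i ≤ 2+i ∀i, a PF.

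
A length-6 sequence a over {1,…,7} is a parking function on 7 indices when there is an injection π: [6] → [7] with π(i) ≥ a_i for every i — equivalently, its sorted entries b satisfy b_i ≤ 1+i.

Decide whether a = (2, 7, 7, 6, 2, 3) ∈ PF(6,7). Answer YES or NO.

NO

Rearranged: b = (2, 2, 3, 6, 7, 7).
  b_1=2 ≤ 2
  b_2=2 ≤ 3
  b_3=3 ≤ 4
  b_4=6 > 5
  fails at i=4 ⇒ NO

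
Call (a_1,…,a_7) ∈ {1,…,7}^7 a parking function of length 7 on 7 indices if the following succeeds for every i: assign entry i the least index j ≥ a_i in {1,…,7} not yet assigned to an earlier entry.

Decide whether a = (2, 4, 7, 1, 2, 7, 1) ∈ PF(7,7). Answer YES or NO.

Rearranged: b = (1, 1, 2, 2, 4, 7, 7).
  b_1=1 ≤ 1
  b_2=1 ≤ 2
  b_3=2 ≤ 3
  b_4=2 ≤ 4
  b_5=4 ≤ 5
  b_6=7 > 6
  fails at i=6 ⇒ NO

NO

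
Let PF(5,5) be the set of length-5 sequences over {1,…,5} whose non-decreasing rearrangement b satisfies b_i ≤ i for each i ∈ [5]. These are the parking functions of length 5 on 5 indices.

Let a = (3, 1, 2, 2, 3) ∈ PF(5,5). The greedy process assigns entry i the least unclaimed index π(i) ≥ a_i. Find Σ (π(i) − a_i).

Σπ = 5·6/2 = 15 (π permutes [5]); Σa = 3+1+2+2+3 = 11; disp = 15−11 = 4.

4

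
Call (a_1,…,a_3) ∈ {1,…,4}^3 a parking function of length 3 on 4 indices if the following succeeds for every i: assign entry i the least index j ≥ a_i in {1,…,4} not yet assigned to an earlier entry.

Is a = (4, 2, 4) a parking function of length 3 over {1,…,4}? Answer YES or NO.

NO

Order a: b = (2, 4, 4).
  b_1=2 ≤ 2
  b_2=4 > 3
  fails at i=2 ⇒ NO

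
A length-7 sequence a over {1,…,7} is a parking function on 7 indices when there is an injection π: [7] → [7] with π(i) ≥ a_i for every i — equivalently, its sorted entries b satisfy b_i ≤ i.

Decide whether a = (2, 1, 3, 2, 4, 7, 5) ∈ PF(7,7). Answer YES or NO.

Rearranged: b = (1, 2, 2, 3, 4, 5, 7).
  b_1=1 ≤ 1
  b_2=2 ≤ 2
  b_3=2 ≤ 3
  b_4=3 ≤ 4
  b_5=4 ≤ 5
  b_6=5 ≤ 6
  b_7=7 ≤ 7
All bounds hold ⇒ YES

YES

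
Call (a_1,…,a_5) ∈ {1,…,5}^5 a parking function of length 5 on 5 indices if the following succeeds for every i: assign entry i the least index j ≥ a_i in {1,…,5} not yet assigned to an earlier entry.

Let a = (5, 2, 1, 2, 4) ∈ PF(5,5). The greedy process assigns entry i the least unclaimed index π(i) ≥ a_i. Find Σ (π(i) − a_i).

Σπ = 15 ({1..5} each once); Σa = 5+2+1+2+4 = 14; disp = 15−14 = 1.

1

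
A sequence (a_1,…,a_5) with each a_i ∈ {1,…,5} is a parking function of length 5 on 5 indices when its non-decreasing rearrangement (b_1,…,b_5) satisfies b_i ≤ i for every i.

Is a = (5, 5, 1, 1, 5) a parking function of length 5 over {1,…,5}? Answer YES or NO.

NO

Rearranged: b = (1, 1, 5, 5, 5).
  b_1=1 ≤ 1
  b_2=1 ≤ 2
  b_3=5 > 3
  fails at i=3 ⇒ NO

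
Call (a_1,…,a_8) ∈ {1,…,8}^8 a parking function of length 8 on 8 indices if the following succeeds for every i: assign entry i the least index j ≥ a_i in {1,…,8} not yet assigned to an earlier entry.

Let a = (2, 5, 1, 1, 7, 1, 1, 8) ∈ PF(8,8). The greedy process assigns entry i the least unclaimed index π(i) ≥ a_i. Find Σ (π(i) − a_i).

Σπ = 36 ({1..8} each once); Σa = 2+5+1+1+7+1+1+8 = 26; disp = 36−26 = 10.

10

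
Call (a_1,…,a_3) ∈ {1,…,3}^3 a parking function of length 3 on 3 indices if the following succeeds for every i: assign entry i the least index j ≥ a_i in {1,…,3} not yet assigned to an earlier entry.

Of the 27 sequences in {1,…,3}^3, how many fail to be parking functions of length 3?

|PF| = (4−3)·4^(3−1) = 1×16 = 16 [KW]
E.g. (3,2,3) → sorted (2,3,3): b_1=2>1, not a PF.
3^3 − 16 = 27 − 16 = 11

11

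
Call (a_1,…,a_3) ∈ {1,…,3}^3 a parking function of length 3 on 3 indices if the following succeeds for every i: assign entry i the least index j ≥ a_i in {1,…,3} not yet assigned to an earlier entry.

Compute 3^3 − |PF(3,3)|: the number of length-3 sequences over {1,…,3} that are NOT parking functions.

|PF(3,3)| = (3−3+1)·(3+1)^(3−1) = 1·16 = 16 (Konheim–Weiss)
Example (3,3,3) → sorted (3,3,3): b_1=3>1, not a PF.
So 27 − 16 = 11 fail.

11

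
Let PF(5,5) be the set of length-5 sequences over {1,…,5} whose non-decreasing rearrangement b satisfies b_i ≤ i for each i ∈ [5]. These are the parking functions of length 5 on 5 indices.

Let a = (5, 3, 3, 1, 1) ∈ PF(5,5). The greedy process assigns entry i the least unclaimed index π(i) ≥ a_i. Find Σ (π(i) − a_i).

Σπ(i) = 1+…+5 = 15; Σa = 5+3+3+1+1 = 13; disp = 15−13 = 2.

2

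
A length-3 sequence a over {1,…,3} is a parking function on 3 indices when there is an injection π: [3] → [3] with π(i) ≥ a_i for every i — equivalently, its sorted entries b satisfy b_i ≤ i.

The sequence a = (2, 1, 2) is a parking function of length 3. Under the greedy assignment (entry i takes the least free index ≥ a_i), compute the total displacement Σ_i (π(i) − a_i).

Σπ = 3·4/2 = 6 (π permutes [3]); Σa = 2+1+2 = 5; disp = 6−5 = 1.

1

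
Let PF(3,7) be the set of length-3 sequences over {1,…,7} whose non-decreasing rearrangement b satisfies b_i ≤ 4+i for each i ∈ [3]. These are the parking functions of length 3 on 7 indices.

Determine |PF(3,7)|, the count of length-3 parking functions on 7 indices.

|PF(3,7)| = (8−3)·8^(3−1) = 5 · 64 = 320 (Pollak)
One tuple (1,6,3) → sorted (1,3,6): b_i ≤ 4+i ∀i, a PF.

320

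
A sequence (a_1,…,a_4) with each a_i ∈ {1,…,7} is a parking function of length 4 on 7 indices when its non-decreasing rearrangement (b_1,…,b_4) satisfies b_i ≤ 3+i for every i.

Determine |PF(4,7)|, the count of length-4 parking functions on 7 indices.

|PF| = 4·8^3 = 4×512 = 2048 (Pollak)
E.g. (5,3,5,5) → sorted (3,5,5,5): b_i ≤ 3+i ∀i, a PF.

2048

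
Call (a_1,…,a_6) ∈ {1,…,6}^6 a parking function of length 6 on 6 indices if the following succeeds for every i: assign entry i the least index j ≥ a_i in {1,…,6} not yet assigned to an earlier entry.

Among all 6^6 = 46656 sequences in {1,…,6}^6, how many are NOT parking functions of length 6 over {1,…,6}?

|PF(6,6)| = (6−6+1)·(6+1)^(6−1) = 1×16807 = 16807 (Konheim–Weiss)
Example (5,4,6,3,6,4) → sorted (3,4,4,5,6,6): b_1=3>1, not a PF.
Total 46656; non-PF = 46656−16807 = 29849

29849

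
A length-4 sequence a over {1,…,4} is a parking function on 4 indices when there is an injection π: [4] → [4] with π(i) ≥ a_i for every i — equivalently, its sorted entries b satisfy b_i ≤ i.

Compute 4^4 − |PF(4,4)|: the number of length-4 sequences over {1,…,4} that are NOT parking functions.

|PF(4,4)| = (4−4+1)·(4+1)^(4−1) = 1·125 = 125
Example (3,4,2,3) → sorted (2,3,3,4): b_1=2>1, not a PF.
4^4 − 125 = 256 − 125 = 131

131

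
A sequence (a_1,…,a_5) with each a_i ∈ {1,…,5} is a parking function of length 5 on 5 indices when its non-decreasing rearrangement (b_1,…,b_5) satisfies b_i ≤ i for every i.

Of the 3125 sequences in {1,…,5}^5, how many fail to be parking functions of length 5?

1829

|PF| = (6−5)·6^(5−1) = 1·1296 = 1296 (Konheim–Weiss)
E.g. (4,5,3,2,2) → sorted (2,2,3,4,5): b_1=2>1, not a PF.
So 3125 − 1296 = 1829 fail.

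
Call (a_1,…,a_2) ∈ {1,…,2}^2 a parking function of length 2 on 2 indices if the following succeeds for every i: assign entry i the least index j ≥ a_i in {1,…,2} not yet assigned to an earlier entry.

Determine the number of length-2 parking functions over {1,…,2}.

Count = (3−2)·3^(2−1) = 1·3 = 3 [KW]
E.g. (1,2) → sorted (1,2): b_i ≤ i ∀i, a PF.

3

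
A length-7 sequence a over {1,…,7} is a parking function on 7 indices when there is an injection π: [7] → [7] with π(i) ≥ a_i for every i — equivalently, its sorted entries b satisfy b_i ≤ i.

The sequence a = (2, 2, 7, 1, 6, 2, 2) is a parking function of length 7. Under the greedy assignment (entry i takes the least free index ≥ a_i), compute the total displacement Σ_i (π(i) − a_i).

Σπ(i) = 1+…+7 = 28; Σa = 2+2+7+1+6+2+2 = 22; disp = 28−22 = 6.

6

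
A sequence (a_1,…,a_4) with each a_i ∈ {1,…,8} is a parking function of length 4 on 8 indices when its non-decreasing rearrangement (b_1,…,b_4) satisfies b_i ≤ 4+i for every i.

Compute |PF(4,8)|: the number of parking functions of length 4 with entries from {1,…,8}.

Count = 5·9^3 = 5×729 = 3645 [KW]
One tuple (2,3,5,2) → sorted (2,2,3,5): b_i ≤ 4+i ∀i, a PF.

3645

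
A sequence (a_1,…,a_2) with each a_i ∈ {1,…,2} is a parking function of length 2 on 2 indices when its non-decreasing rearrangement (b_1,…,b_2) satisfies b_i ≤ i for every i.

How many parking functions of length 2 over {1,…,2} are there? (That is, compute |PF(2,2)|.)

3

|PF(2,2)| = (2−2+1)·(2+1)^(2−1) = 1 · 3 = 3 [KW]
One tuple (1,1) → sorted (1,1): b_i ≤ i ∀i, a PF.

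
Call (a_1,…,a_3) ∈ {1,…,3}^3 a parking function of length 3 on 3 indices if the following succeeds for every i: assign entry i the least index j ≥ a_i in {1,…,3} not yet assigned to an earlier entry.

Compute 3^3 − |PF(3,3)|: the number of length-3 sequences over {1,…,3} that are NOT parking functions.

|PF(3,3)| = (4−3)·4^(3−1) = 1×16 = 16 [KW]
Check (3,2,3) → sorted (2,3,3): b_1=2>1, not a PF.
So 27 − 16 = 11 fail.

11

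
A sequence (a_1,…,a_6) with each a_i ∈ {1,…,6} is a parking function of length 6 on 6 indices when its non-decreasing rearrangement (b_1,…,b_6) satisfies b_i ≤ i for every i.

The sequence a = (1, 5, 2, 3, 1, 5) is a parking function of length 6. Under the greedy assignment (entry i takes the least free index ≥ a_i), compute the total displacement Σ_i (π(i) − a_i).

Σπ = 6·7/2 = 21 (π permutes [6]); Σa = 1+5+2+3+1+5 = 17; disp = 21−17 = 4.

4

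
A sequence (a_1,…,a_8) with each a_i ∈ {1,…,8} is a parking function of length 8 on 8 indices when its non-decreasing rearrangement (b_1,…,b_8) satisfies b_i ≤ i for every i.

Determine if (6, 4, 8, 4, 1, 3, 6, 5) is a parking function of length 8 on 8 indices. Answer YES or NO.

NO

Order a: b = (1, 3, 4, 4, 5, 6, 6, 8).
  b_1=1 ≤ 1
  b_2=3 > 2
  fails at i=2 ⇒ NO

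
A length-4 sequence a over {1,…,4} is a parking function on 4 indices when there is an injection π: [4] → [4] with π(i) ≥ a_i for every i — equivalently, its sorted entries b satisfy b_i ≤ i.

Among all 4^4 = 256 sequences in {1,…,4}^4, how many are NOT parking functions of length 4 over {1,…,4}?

|PF| = (5−4)·5^(4−1) = 1·125 = 125 (Konheim–Weiss)
E.g. (3,4,4,3) → sorted (3,3,4,4): b_1=3>1, not a PF.
Total 256; non-PF = 256−125 = 131

131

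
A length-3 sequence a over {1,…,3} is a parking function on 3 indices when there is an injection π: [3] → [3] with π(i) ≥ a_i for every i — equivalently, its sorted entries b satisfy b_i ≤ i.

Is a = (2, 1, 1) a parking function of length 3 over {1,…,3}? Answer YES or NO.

YES

Order a: b = (1, 1, 2).
  b_1=1 ≤ 1
  b_2=1 ≤ 2
  b_3=2 ≤ 3
All bounds hold ⇒ YES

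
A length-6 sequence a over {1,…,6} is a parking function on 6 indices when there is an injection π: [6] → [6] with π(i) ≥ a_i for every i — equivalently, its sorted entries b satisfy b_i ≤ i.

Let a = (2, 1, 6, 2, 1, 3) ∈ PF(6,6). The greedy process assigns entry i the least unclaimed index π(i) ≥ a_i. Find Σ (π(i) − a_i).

Σπ = 6·7/2 = 21 (π permutes [6]); Σa = 2+1+6+2+1+3 = 15; disp = 21−15 = 6.

6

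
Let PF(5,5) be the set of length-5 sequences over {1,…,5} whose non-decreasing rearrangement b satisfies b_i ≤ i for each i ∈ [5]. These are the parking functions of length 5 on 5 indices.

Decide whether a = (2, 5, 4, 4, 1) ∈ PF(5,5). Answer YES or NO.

Order a: b = (1, 2, 4, 4, 5).
  b_1=1 ≤ 1
  b_2=2 ≤ 2
  b_3=4 > 3
  fails at i=3 ⇒ NO

NO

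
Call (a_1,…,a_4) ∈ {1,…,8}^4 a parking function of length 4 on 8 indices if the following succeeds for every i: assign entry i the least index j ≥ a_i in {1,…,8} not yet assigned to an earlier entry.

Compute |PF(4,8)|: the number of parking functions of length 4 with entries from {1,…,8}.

3645

|PF(4,8)| = (8−4+1)·(8+1)^(4−1) = 5×729 = 3645 [KW]
Example (3,1,7,1) → sorted (1,1,3,7): b_i ≤ 4+i ∀i, a PF.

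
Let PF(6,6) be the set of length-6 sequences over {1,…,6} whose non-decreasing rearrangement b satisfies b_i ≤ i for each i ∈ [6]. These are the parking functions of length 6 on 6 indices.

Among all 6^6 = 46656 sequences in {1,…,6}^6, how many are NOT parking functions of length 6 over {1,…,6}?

29849

|PF(6,6)| = (6+1−6)·(6+1)^{6−1} = 1×16807 = 16807 [KW]
One tuple (2,6,2,5,5,6) → sorted (2,2,5,5,6,6): b_1=2>1, not a PF.
6^6 − 16807 = 46656 − 16807 = 29849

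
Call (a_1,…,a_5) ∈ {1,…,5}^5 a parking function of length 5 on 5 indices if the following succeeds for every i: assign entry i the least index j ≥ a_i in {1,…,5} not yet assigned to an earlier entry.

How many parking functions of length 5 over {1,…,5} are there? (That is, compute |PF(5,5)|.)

1296

#PF = (5+1−5)·(5+1)^{5−1} = 1·1296 = 1296 (Konheim–Weiss)
Check (2,1,1,3,1) → sorted (1,1,1,2,3): b_i ≤ i ∀i, a PF.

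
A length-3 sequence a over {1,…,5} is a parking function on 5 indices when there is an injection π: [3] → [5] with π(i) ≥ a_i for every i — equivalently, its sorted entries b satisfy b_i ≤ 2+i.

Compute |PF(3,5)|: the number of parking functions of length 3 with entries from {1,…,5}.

|PF| = (6−3)·6^(3−1) = 3·36 = 108
Example (3,2,5) → sorted (2,3,5): b_i ≤ 2+i ∀i, a PF.

108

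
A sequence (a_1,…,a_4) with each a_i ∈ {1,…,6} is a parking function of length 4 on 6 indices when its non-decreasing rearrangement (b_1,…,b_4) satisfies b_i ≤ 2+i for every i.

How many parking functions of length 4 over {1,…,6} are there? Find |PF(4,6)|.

1029

|PF| = (6−4+1)·(6+1)^(4−1) = 3×343 = 1029 [KW]
E.g. (4,2,1,1) → sorted (1,1,2,4): b_i ≤ 2+i ∀i, a PF.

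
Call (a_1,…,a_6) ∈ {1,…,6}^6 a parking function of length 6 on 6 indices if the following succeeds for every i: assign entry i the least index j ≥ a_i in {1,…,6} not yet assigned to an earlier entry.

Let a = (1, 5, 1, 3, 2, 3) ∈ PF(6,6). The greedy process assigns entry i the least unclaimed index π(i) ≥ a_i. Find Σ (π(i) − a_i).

Σπ(i) = 1+…+6 = 21; Σa = 1+5+1+3+2+3 = 15; disp = 21−15 = 6.

6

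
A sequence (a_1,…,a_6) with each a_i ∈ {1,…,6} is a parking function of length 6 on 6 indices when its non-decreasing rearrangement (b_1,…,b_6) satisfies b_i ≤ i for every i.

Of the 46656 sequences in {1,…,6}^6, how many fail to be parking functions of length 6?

29849

#PF = (6+1−6)·(6+1)^{6−1} = 1×16807 = 16807 (Pollak)
Example (6,4,4,3,2,4) → sorted (2,3,4,4,4,6): b_1=2>1, not a PF.
Total 46656; non-PF = 46656−16807 = 29849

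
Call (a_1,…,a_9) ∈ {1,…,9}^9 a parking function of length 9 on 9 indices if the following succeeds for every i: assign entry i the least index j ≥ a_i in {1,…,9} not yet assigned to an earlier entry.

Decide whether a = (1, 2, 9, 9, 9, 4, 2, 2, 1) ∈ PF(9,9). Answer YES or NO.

NO

Sorted: b = (1, 1, 2, 2, 2, 4, 9, 9, 9).
  b_1=1 ≤ 1
  b_2=1 ≤ 2
  b_3=2 ≤ 3
  b_4=2 ≤ 4
  b_5=2 ≤ 5
  b_6=4 ≤ 6
  b_7=9 > 7
  fails at i=7 ⇒ NO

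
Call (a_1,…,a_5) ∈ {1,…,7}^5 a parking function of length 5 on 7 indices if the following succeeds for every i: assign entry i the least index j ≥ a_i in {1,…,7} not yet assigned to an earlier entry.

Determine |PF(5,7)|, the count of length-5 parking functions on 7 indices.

12288

#PF = (7+1−5)·(7+1)^{5−1} = 3·4096 = 12288
One tuple (2,5,4,2,7) → sorted (2,2,4,5,7): b_i ≤ 2+i ∀i, a PF.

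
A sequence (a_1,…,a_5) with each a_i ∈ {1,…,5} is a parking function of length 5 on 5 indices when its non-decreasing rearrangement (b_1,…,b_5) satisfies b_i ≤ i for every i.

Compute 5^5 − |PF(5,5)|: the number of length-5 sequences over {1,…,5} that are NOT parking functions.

1829

|PF| = (5−5+1)·(5+1)^(5−1) = 1 · 1296 = 1296 (Pollak)
One tuple (4,4,5,2,4) → sorted (2,4,4,4,5): b_1=2>1, not a PF.
5^5 − 1296 = 3125 − 1296 = 1829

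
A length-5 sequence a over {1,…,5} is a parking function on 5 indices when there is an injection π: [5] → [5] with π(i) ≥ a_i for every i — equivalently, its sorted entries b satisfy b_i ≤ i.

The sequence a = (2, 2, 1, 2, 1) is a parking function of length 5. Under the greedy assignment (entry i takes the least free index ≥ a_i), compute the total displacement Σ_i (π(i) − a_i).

Σπ(i) = 1+…+5 = 15; Σa = 2+2+1+2+1 = 8; disp = 15−8 = 7.

7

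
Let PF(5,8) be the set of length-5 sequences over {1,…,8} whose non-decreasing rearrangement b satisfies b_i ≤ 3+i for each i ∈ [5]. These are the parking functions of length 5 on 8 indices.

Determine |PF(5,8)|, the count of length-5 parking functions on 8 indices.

26244

|PF| = (9−5)·9^(5−1) = 4×6561 = 26244 [KW]
Example (6,8,1,4,1) → sorted (1,1,4,6,8): b_i ≤ 3+i ∀i, a PF.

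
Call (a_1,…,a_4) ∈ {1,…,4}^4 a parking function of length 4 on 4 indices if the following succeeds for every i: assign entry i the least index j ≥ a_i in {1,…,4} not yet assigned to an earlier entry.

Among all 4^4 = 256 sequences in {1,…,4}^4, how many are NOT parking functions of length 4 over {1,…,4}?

131

#PF = 1·5^3 = 1×125 = 125
One tuple (2,4,3,4) → sorted (2,3,4,4): b_1=2>1, not a PF.
Total 256; non-PF = 256−125 = 131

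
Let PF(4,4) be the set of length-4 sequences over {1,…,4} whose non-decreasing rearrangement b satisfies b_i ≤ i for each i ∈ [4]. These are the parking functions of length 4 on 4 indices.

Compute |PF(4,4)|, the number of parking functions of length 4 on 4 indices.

125

|PF| = (5−4)·5^(4−1) = 1·125 = 125
One tuple (1,3,1,2) → sorted (1,1,2,3): b_i ≤ i ∀i, a PF.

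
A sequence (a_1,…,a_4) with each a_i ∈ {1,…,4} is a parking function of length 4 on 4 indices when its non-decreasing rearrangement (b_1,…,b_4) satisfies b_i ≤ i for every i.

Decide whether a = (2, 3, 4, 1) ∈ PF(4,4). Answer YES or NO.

YES

Rearranged: b = (1, 2, 3, 4).
  b_1=1 ≤ 1
  b_2=2 ≤ 2
  b_3=3 ≤ 3
  b_4=4 ≤ 4
All bounds hold ⇒ YES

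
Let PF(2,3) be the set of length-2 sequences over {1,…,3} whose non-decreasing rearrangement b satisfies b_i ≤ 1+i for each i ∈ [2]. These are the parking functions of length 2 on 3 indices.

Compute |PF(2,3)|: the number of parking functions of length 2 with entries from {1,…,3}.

8

|PF| = (4−2)·4^(2−1) = 2·4 = 8 [KW]
One tuple (3,1) → sorted (1,3): b_i ≤ 1+i ∀i, a PF.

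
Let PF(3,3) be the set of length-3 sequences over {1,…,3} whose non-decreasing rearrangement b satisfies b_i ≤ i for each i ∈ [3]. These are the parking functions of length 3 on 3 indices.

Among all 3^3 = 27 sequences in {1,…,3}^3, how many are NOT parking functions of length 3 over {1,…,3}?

11

#PF = (3−3+1)·(3+1)^(3−1) = 1×16 = 16 [KW]
Check (3,2,3) → sorted (2,3,3): b_1=2>1, not a PF.
3^3 − 16 = 27 − 16 = 11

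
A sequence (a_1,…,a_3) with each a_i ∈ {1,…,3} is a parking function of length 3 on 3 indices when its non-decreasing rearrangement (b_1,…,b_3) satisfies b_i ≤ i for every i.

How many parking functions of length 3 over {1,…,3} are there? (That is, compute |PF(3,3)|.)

|PF| = (4−3)·4^(3−1) = 1 · 16 = 16 [KW]
Check (1,2,3) → sorted (1,2,3): b_i ≤ i ∀i, a PF.

16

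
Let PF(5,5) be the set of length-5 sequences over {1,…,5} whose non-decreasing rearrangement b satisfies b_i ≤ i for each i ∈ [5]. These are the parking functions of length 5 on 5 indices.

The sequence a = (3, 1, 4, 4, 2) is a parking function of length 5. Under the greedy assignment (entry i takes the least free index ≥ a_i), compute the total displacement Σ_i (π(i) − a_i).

Σπ = 15 ({1..5} each once); Σa = 3+1+4+4+2 = 14; disp = 15−14 = 1.

1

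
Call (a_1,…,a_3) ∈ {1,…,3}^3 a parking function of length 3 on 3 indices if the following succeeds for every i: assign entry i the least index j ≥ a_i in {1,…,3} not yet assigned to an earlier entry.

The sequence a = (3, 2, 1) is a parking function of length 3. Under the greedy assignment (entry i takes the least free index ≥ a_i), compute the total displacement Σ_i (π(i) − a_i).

Σπ = 6 ({1..3} each once); Σa = 3+2+1 = 6; disp = 6−6 = 0.

0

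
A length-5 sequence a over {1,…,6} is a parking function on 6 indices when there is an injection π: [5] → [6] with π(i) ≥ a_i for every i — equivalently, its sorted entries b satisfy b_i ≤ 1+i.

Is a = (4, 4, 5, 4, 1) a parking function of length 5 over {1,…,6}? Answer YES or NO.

Order a: b = (1, 4, 4, 4, 5).
  b_1=1 ≤ 2
  b_2=4 > 3
  fails at i=2 ⇒ NO

NO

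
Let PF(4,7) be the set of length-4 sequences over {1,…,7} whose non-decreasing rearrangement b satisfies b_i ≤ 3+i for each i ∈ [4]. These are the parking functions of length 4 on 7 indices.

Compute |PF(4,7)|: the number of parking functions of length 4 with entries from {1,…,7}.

2048

#PF = (7−4+1)·(7+1)^(4−1) = 4·512 = 2048
E.g. (4,2,3,1) → sorted (1,2,3,4): b_i ≤ 3+i ∀i, a PF.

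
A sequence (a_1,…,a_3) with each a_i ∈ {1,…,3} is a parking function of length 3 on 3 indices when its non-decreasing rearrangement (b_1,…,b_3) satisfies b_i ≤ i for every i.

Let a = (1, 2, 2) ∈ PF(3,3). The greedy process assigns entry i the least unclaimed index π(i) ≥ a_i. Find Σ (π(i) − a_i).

1

Σπ = 3·4/2 = 6 (π permutes [3]); Σa = 1+2+2 = 5; disp = 6−5 = 1.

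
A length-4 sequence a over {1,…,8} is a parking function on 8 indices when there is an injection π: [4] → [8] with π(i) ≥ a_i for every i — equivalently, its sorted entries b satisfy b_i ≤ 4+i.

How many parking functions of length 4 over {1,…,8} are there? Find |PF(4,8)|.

#PF = (8+1−4)·(8+1)^{4−1} = 5×729 = 3645 [KW]
One tuple (4,6,4,7) → sorted (4,4,6,7): b_i ≤ 4+i ∀i, a PF.

3645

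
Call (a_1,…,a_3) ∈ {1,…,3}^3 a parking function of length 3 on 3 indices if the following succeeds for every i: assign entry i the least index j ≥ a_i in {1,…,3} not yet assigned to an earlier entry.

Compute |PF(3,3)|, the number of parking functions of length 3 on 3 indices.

|PF(3,3)| = (4−3)·4^(3−1) = 1×16 = 16 (Pollak)
Example (3,1,1) → sorted (1,1,3): b_i ≤ i ∀i, a PF.

16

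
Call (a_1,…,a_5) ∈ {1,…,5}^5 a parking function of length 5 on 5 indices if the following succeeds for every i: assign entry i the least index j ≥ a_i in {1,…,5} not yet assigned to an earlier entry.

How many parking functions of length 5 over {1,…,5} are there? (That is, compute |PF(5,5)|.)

1296

|PF(5,5)| = (5+1−5)·(5+1)^{5−1} = 1·1296 = 1296 (Pollak)
E.g. (1,5,1,1,1) → sorted (1,1,1,1,5): b_i ≤ i ∀i, a PF.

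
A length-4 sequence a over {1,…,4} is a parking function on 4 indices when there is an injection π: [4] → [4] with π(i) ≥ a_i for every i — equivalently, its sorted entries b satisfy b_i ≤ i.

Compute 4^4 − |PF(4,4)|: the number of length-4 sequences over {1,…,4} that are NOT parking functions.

131

|PF| = (5−4)·5^(4−1) = 1×125 = 125 [KW]
Check (4,2,2,4) → sorted (2,2,4,4): b_1=2>1, not a PF.
Total 256; non-PF = 256−125 = 131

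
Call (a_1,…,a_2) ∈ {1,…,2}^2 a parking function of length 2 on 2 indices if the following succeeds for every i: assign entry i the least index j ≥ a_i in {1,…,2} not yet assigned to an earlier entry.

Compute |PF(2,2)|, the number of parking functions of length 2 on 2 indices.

3

Count = (2+1−2)·(2+1)^{2−1} = 1 · 3 = 3 (Pollak)
Check (1,1) → sorted (1,1): b_i ≤ i ∀i, a PF.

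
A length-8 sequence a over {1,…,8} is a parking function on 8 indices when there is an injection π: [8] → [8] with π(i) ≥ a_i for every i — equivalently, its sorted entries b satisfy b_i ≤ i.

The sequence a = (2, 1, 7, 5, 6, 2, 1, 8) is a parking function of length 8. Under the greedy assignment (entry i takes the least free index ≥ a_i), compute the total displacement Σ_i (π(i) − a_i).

4

Σπ = 8·9/2 = 36 (π permutes [8]); Σa = 2+1+7+5+6+2+1+8 = 32; disp = 36−32 = 4.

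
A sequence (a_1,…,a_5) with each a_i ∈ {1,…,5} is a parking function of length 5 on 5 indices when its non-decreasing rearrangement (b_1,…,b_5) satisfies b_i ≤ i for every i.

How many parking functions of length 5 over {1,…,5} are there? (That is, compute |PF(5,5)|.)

1296

|PF(5,5)| = 1·6^4 = 1 · 1296 = 1296 [KW]
Example (5,2,4,2,1) → sorted (1,2,2,4,5): b_i ≤ i ∀i, a PF.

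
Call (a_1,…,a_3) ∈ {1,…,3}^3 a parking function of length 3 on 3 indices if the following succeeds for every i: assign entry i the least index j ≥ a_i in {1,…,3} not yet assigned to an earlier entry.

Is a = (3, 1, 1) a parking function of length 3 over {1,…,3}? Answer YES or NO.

YES

Rearranged: b = (1, 1, 3).
  b_1=1 ≤ 1
  b_2=1 ≤ 2
  b_3=3 ≤ 3
All bounds hold ⇒ YES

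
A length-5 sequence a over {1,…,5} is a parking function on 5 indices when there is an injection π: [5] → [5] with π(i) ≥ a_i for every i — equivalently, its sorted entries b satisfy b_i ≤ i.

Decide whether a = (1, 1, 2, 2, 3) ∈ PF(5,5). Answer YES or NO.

YES

Sorted: b = (1, 1, 2, 2, 3).
  b_1=1 ≤ 1
  b_2=1 ≤ 2
  b_3=2 ≤ 3
  b_4=2 ≤ 4
  b_5=3 ≤ 5
All bounds hold ⇒ YES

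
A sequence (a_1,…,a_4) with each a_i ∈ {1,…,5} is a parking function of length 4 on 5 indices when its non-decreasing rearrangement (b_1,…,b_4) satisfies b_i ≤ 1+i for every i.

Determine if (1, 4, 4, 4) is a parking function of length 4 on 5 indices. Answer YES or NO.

Rearranged: b = (1, 4, 4, 4).
  b_1=1 ≤ 2
  b_2=4 > 3
  fails at i=2 ⇒ NO

NO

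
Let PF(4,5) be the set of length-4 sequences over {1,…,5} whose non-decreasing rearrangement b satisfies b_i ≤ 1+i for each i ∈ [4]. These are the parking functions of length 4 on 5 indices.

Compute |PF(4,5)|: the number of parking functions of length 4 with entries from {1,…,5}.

|PF(4,5)| = (5+1−4)·(5+1)^{4−1} = 2·216 = 432 [KW]
Check (2,4,4,1) → sorted (1,2,4,4): b_i ≤ 1+i ∀i, a PF.

432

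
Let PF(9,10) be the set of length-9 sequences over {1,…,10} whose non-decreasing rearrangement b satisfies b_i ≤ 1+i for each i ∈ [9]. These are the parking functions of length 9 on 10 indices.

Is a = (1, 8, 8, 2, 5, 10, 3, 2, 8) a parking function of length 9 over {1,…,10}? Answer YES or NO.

Order a: b = (1, 2, 2, 3, 5, 8, 8, 8, 10).
  b_1=1 ≤ 2
  b_2=2 ≤ 3
  b_3=2 ≤ 4
  b_4=3 ≤ 5
  b_5=5 ≤ 6
  b_6=8 > 7
  fails at i=6 ⇒ NO

NO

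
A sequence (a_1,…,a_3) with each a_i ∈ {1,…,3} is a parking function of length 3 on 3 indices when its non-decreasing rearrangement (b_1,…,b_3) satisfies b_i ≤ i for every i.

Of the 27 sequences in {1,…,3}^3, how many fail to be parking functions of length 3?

|PF| = (3+1−3)·(3+1)^{3−1} = 1×16 = 16 (Konheim–Weiss)
One tuple (2,3,3) → sorted (2,3,3): b_1=2>1, not a PF.
So 27 − 16 = 11 fail.

11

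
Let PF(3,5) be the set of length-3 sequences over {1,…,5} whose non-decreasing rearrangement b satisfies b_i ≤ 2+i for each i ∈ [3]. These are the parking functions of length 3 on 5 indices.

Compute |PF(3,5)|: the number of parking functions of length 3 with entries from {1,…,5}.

#PF = (5−3+1)·(5+1)^(3−1) = 3 · 36 = 108 (Konheim–Weiss)
One tuple (1,3,5) → sorted (1,3,5): b_i ≤ 2+i ∀i, a PF.

108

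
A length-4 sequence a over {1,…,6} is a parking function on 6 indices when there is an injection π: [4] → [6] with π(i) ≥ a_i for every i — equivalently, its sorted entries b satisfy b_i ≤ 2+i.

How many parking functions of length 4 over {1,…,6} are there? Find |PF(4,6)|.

#PF = 3·7^3 = 3 · 343 = 1029 [KW]
One tuple (3,3,4,4) → sorted (3,3,4,4): b_i ≤ 2+i ∀i, a PF.

1029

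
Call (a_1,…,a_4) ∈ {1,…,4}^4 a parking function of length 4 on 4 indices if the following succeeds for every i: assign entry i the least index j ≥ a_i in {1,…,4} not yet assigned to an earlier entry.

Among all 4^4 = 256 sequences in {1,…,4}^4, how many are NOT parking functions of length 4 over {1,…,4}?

131

|PF(4,4)| = (4−4+1)·(4+1)^(4−1) = 1·125 = 125 (Pollak)
E.g. (4,3,3,3) → sorted (3,3,3,4): b_1=3>1, not a PF.
So 256 − 125 = 131 fail.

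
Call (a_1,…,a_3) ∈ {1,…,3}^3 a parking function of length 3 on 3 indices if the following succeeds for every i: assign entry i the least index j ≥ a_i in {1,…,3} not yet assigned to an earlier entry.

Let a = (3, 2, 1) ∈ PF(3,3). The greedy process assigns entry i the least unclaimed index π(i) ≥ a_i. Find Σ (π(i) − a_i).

0

Σπ = 3·4/2 = 6 (π permutes [3]); Σa = 3+2+1 = 6; disp = 6−6 = 0.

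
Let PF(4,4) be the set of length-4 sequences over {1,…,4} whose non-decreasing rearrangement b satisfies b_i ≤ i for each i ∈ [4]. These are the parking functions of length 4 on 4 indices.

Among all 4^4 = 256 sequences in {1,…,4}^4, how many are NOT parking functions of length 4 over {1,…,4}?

131

|PF(4,4)| = (4+1−4)·(4+1)^{4−1} = 1·125 = 125 (Pollak)
Check (4,3,4,1) → sorted (1,3,4,4): b_2=3>2, not a PF.
So 256 − 125 = 131 fail.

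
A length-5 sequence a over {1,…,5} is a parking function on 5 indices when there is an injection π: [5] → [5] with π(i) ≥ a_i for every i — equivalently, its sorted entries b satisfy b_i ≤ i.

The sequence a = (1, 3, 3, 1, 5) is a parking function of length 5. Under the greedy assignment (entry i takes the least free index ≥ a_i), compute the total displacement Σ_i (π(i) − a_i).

Σπ = 5·6/2 = 15 (π permutes [5]); Σa = 1+3+3+1+5 = 13; disp = 15−13 = 2.

2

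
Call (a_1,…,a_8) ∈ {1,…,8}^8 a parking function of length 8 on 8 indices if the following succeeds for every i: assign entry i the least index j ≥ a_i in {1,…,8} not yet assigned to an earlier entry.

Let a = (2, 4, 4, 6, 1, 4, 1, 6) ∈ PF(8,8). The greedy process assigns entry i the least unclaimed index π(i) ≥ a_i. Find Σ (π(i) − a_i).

Σπ = 8·9/2 = 36 (π permutes [8]); Σa = 2+4+4+6+1+4+1+6 = 28; disp = 36−28 = 8.

8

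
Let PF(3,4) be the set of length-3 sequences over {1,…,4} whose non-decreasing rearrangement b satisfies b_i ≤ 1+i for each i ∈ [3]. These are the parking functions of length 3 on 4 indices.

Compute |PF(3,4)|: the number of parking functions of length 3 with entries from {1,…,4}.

50

|PF(3,4)| = (5−3)·5^(3−1) = 2 · 25 = 50 (Konheim–Weiss)
Example (4,2,1) → sorted (1,2,4): b_i ≤ 1+i ∀i, a PF.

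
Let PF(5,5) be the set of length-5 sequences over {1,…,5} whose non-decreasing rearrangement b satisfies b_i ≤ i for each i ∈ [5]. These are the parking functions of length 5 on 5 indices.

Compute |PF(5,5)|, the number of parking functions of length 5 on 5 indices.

1296

|PF| = 1·6^4 = 1×1296 = 1296
Check (2,1,1,4,1) → sorted (1,1,1,2,4): b_i ≤ i ∀i, a PF.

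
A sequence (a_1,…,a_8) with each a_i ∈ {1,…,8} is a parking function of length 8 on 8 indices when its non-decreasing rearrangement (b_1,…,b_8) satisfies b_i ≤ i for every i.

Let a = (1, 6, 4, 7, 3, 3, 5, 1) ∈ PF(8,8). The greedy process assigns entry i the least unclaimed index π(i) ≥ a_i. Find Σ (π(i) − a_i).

6

Σπ(i) = 1+…+8 = 36; Σa = 1+6+4+7+3+3+5+1 = 30; disp = 36−30 = 6.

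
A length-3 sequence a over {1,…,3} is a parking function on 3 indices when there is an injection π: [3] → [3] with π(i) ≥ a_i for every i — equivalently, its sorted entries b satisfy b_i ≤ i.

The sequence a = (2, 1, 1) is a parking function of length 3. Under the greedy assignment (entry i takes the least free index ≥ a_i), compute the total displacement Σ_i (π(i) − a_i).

Σπ = 6 ({1..3} each once); Σa = 2+1+1 = 4; disp = 6−4 = 2.

2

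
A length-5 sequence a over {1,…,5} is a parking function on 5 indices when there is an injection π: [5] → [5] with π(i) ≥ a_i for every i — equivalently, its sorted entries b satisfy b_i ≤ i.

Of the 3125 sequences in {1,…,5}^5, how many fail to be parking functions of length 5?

Count = 1·6^4 = 1×1296 = 1296 [KW]
One tuple (3,5,5,1,4) → sorted (1,3,4,5,5): b_2=3>2, not a PF.
5^5 − 1296 = 3125 − 1296 = 1829

1829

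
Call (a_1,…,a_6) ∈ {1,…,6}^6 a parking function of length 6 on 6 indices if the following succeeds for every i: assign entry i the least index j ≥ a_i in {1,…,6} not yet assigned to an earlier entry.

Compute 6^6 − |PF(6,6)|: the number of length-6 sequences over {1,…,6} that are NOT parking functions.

29849

Count = 1·7^5 = 1·16807 = 16807
One tuple (1,4,3,6,6,1) → sorted (1,1,3,4,6,6): b_5=6>5, not a PF.
6^6 − 16807 = 46656 − 16807 = 29849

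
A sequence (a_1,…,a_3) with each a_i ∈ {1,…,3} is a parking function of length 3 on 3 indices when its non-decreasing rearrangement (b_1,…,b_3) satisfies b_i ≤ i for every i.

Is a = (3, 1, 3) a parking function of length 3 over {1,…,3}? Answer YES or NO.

Rearranged: b = (1, 3, 3).
  b_1=1 ≤ 1
  b_2=3 > 2
  fails at i=2 ⇒ NO

NO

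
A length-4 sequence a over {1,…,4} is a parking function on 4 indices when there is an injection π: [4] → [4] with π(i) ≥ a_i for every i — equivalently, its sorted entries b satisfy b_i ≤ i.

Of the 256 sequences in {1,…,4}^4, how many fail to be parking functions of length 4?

#PF = (4−4+1)·(4+1)^(4−1) = 1×125 = 125 (Pollak)
Check (4,2,1,4) → sorted (1,2,4,4): b_3=4>3, not a PF.
So 256 − 125 = 131 fail.

131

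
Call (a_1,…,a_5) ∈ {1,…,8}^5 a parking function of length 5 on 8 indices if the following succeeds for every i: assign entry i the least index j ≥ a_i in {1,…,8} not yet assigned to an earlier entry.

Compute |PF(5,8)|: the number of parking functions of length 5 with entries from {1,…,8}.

|PF(5,8)| = 4·9^4 = 4×6561 = 26244 [KW]
Check (1,3,4,8,1) → sorted (1,1,3,4,8): b_i ≤ 3+i ∀i, a PF.

26244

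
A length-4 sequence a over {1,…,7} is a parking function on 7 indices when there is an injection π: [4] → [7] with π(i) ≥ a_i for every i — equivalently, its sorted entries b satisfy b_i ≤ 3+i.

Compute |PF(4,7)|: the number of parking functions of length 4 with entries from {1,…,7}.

Count = (7−4+1)·(7+1)^(4−1) = 4×512 = 2048 (Pollak)
E.g. (4,7,3,6) → sorted (3,4,6,7): b_i ≤ 3+i ∀i, a PF.

2048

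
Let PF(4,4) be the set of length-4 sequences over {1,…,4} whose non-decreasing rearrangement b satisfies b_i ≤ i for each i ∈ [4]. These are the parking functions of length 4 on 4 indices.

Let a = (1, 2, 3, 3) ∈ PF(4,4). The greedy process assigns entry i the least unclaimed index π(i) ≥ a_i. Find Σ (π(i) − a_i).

1

Σπ(i) = 1+…+4 = 10; Σa = 1+2+3+3 = 9; disp = 10−9 = 1.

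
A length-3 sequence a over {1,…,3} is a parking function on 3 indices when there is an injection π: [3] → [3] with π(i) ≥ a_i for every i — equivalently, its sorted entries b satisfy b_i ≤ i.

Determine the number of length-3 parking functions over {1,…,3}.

|PF(3,3)| = 1·4^2 = 1×16 = 16 (Pollak)
E.g. (2,1,1) → sorted (1,1,2): b_i ≤ i ∀i, a PF.

16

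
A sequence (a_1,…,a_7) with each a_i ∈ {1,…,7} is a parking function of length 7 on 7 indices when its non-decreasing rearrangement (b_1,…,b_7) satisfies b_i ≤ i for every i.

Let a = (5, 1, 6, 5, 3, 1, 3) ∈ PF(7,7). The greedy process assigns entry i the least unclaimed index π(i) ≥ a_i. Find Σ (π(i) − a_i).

Σπ(i) = 1+…+7 = 28; Σa = 5+1+6+5+3+1+3 = 24; disp = 28−24 = 4.

4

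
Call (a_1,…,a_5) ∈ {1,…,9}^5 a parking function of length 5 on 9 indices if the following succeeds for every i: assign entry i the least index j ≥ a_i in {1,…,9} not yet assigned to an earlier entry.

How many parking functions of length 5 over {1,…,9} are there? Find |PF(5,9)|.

50000

|PF(5,9)| = (9+1−5)·(9+1)^{5−1} = 5×10000 = 50000 (Pollak)
Check (7,2,7,6,7) → sorted (2,6,7,7,7): b_i ≤ 4+i ∀i, a PF.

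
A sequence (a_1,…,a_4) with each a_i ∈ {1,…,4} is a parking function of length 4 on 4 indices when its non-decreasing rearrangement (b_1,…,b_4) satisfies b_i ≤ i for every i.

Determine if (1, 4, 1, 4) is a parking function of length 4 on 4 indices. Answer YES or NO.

Rearranged: b = (1, 1, 4, 4).
  b_1=1 ≤ 1
  b_2=1 ≤ 2
  b_3=4 > 3
  fails at i=3 ⇒ NO

NO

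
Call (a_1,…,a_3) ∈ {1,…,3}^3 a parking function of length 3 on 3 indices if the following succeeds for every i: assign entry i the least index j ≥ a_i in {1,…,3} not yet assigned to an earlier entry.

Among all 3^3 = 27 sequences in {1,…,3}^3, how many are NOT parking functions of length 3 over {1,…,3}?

Count = (3−3+1)·(3+1)^(3−1) = 1×16 = 16 (Konheim–Weiss)
Example (3,3,2) → sorted (2,3,3): b_1=2>1, not a PF.
3^3 − 16 = 27 − 16 = 11

11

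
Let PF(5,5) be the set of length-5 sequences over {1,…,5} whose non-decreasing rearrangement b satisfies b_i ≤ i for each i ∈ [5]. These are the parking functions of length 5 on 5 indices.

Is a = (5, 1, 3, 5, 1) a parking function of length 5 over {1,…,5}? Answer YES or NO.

NO

Order a: b = (1, 1, 3, 5, 5).
  b_1=1 ≤ 1
  b_2=1 ≤ 2
  b_3=3 ≤ 3
  b_4=5 > 4
  fails at i=4 ⇒ NO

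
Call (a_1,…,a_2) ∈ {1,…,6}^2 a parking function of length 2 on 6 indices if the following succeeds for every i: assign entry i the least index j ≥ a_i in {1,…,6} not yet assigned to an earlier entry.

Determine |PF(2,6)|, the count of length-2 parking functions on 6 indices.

35

|PF(2,6)| = (7−2)·7^(2−1) = 5·7 = 35
E.g. (2,3) → sorted (2,3): b_i ≤ 4+i ∀i, a PF.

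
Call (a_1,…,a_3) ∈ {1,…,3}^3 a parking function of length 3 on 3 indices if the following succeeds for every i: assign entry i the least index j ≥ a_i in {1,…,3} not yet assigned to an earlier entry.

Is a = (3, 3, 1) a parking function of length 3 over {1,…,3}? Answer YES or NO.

Rearranged: b = (1, 3, 3).
  b_1=1 ≤ 1
  b_2=3 > 2
  fails at i=2 ⇒ NO

NO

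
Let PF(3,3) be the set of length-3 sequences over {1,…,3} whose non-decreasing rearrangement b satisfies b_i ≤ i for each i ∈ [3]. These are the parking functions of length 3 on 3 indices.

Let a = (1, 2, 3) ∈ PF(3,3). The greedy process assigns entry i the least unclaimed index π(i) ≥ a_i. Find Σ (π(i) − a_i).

Σπ(i) = 1+…+3 = 6; Σa = 1+2+3 = 6; disp = 6−6 = 0.

0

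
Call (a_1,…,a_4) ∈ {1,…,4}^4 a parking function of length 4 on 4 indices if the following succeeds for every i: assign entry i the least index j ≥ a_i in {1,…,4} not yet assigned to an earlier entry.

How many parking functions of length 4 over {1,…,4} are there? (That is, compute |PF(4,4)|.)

125

Count = 1·5^3 = 1 · 125 = 125 (Pollak)
Check (1,2,1,4) → sorted (1,1,2,4): b_i ≤ i ∀i, a PF.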